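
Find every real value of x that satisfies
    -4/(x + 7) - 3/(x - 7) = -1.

Multiply both sides by (x + 7)(x - 7):
-4(x - 7) - 3(x + 7) = -(x + 7)(x - 7).
Expand and collect terms: -x² + 7x + 42 = 0.
By the quadratic formula, x = (-7 ± √217) / -2, so x ≈ -3.8655 or x ≈ 10.8655.
Neither value makes a denominator zero (x ≠ -7, x ≠ 7), so both are valid.

x = -3.8655 or x = 10.8655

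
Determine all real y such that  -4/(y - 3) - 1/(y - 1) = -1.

y = 1.2984 or y = 7.7016

Multiply both sides by (y - 3)(y - 1):
-4(y - 1) - (y - 3) = -(y - 3)(y - 1).
Expand and collect terms: -y² + 9y - 10 = 0.
By the quadratic formula, y = (-9 ± √41) / -2, so y ≈ 1.2984 or y ≈ 7.7016.
Neither value makes a denominator zero (y ≠ 3, y ≠ 1), so both are valid.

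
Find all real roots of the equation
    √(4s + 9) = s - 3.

s = 10

Square both sides: 4s + 9 = (s - 3)².
Expand and rearrange: s² - 10s = 0.
Solving gives s = 10 or s = 0.
Check each candidate in the original equation:
  s = 10: √(49) = 7, while s - 3 = 7 — valid.
  s = 0: √(9) = 3, while s - 3 = -3 — extraneous.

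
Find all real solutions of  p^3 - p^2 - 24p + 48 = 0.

p = -5.2749 or p = 2.2749 or p = 4

Possible rational roots are divisors of 48. Testing p = 4 gives 0, so (p - 4) is a factor.
Divide: p^3 - p^2 - 24p + 48 = (p - 4)(p^2 + 3p - 12).
Apply the quadratic formula to p^2 + 3p - 12 = 0: p = (-3 +/- sqrt(57))/2, i.e. p ~= 2.2749 or p ~= -5.2749.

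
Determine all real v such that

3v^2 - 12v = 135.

v = -5 or v = 9

Bring every term to one side: 3v^2 - 12v - 135 = 0.
Factor: 3(v - 9)(v + 5) = 0.
So v = 9 or v = -5.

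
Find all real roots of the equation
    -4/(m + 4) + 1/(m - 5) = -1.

Multiply both sides by (m + 4)(m - 5):
-4(m - 5) + (m + 4) = -(m + 4)(m - 5).
Expand and collect terms: -m^2 + 4m - 4 = 0.
This has the repeated root m = 2.
Neither value makes a denominator zero (m != -4, m != 5), so both are valid.

m = 2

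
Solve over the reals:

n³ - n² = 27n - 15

Rearrange: n³ - n² - 27n + 15 = 0.
Possible rational roots are divisors of 15. Testing n = -5 gives 0, so (n + 5) is a factor.
Divide: n³ - n² - 27n + 15 = (n + 5)(n² - 6n + 3).
Apply the quadratic formula to n² - 6n + 3 = 0: n = (6 ± √24)/2, i.e. n ≈ 5.4495 or n ≈ 0.5505.

n = -5 or n = 0.5505 or n = 5.4495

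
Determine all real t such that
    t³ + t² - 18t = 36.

t = -3 or t = -2.6056 or t = 4.6056

Rearrange: t³ + t² - 18t - 36 = 0.
Possible rational roots are divisors of -36. Testing t = -3 gives 0, so (t + 3) is a factor.
Divide: t³ + t² - 18t - 36 = (t + 3)(t² - 2t - 12).
Apply the quadratic formula to t² - 2t - 12 = 0: t = (2 ± √52)/2, i.e. t ≈ 4.6056 or t ≈ -2.6056.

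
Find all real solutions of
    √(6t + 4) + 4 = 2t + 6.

Isolate the radical: √(6t + 4) = 2t + 2.
Square both sides: 6t + 4 = (2t + 2)².
Expand and rearrange: 4t² + 2t = 0.
Solving gives t = 0 or t = -0.5.
Check each candidate in the original equation:
  t = 0: √(4) = 2, while 2t + 2 = 2 — valid.
  t = -0.5: √(1) = 1, while 2t + 2 = 1 — valid.

t = -0.5 or t = 0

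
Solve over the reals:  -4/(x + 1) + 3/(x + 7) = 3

x = -5.5907 or x = -2.7427

Multiply both sides by (x + 1)(x + 7):
-4(x + 7) + 3(x + 1) = 3(x + 1)(x + 7).
Expand and collect terms: 3x² + 25x + 46 = 0.
By the quadratic formula, x = (-25 ± √73) / 6, so x ≈ -2.7427 or x ≈ -5.5907.
Neither value makes a denominator zero (x ≠ -1, x ≠ -7), so both are valid.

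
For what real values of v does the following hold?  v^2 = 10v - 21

Bring every term to one side: v^2 - 10v + 21 = 0.
Factor: (v - 3)(v - 7) = 0.
So v = 3 or v = 7.

v = 3 or v = 7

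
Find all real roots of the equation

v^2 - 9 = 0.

v = -3 or v = 3

Factor: (v + 3)(v - 3) = 0.
So v = -3 or v = 3.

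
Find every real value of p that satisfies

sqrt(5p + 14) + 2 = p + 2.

Isolate the radical: sqrt(5p + 14) = p.
Square both sides: 5p + 14 = (p)^2.
Expand and rearrange: p^2 - 5p - 14 = 0.
Solving gives p = 7 or p = -2.
Check each candidate in the original equation:
  p = 7: sqrt(49) = 7, while p = 7 — valid.
  p = -2: sqrt(4) = 2, while p = -2 — extraneous.

p = 7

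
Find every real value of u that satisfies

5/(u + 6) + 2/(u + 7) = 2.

u = -6.7656 or u = -2.7344

Multiply both sides by (u + 6)(u + 7):
5(u + 7) + 2(u + 6) = 2(u + 6)(u + 7).
Expand and collect terms: 2u² + 19u + 37 = 0.
By the quadratic formula, u = (-19 ± √65) / 4, so u ≈ -2.7344 or u ≈ -6.7656.
Neither value makes a denominator zero (u ≠ -6, u ≠ -7), so both are valid.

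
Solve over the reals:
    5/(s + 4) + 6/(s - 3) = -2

Multiply both sides by (s + 4)(s - 3):
5(s - 3) + 6(s + 4) = -2(s + 4)(s - 3).
Expand and collect terms: -2s^2 - 13s + 15 = 0.
Factor or apply the quadratic formula: s = -7.5 or s = 1.
Neither value makes a denominator zero (s != -4, s != 3), so both are valid.

s = -7.5 or s = 1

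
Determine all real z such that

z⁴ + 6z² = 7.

z = -1 or z = 1

Let u = z². The equation becomes u² + 6u - 7 = 0.
Factor: (u - 1)(u + 7) = 0, so u = 1 or u = -7.
z² = 1 gives z = ±1.
z² = -7 < 0 has no real solution.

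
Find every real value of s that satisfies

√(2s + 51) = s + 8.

Square both sides: 2s + 51 = (s + 8)².
Expand and rearrange: s² + 14s + 13 = 0.
Solving gives s = -1 or s = -13.
Check each candidate in the original equation:
  s = -1: √(49) = 7, while s + 8 = 7 — valid.
  s = -13: √(25) = 5, while s + 8 = -5 — extraneous.

s = -1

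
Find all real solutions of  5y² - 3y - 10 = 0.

Discriminant: (-3)² − 4·5·(-10) = 209.
Quadratic formula: y = (3 ± √209) / 10.
So y = 3/10 + √(209)/10 ≈ 1.7457 or y = 3/10 - √(209)/10 ≈ -1.1457.

y = -1.1457 or y = 1.7457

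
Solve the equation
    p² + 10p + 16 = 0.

Factor: (p + 2)(p + 8) = 0.
So p = -2 or p = -8.

p = -8 or p = -2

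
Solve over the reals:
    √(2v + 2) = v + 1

Square both sides: 2v + 2 = (v + 1)².
Expand and rearrange: v² - 1 = 0.
Solving gives v = 1 or v = -1.
Check each candidate in the original equation:
  v = 1: √(4) = 2, while v + 1 = 2 — valid.
  v = -1: √(0) = 0, while v + 1 = 0 — valid.

v = -1 or v = 1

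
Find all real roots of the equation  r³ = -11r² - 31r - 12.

r = -6.5414 or r = -4 or r = -0.4586

Rearrange: r³ + 11r² + 31r + 12 = 0.
Possible rational roots are divisors of 12. Testing r = -4 gives 0, so (r + 4) is a factor.
Divide: r³ + 11r² + 31r + 12 = (r + 4)(r² + 7r + 3).
Apply the quadratic formula to r² + 7r + 3 = 0: r = (-7 ± √37)/2, i.e. r ≈ -0.4586 or r ≈ -6.5414.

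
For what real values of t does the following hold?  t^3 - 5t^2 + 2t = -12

Rearrange: t^3 - 5t^2 + 2t + 12 = 0.
Possible rational roots are divisors of 12. Testing t = 3 gives 0, so (t - 3) is a factor.
Divide: t^3 - 5t^2 + 2t + 12 = (t - 3)(t^2 - 2t - 4).
Apply the quadratic formula to t^2 - 2t - 4 = 0: t = (2 +/- sqrt(20))/2, i.e. t ~= 3.2361 or t ~= -1.2361.

t = -1.2361 or t = 3 or t = 3.2361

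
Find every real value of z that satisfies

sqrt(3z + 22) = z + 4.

z = 1

Square both sides: 3z + 22 = (z + 4)^2.
Expand and rearrange: z^2 + 5z - 6 = 0.
Solving gives z = 1 or z = -6.
Check each candidate in the original equation:
  z = 1: sqrt(25) = 5, while z + 4 = 5 — valid.
  z = -6: sqrt(4) = 2, while z + 4 = -2 — extraneous.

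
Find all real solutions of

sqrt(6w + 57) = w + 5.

w = 4

Square both sides: 6w + 57 = (w + 5)^2.
Expand and rearrange: w^2 + 4w - 32 = 0.
Solving gives w = 4 or w = -8.
Check each candidate in the original equation:
  w = 4: sqrt(81) = 9, while w + 5 = 9 — valid.
  w = -8: sqrt(9) = 3, while w + 5 = -3 — extraneous.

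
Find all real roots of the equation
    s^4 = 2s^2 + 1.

Let u = s^2. The equation becomes u^2 - 2u - 1 = 0.
By the quadratic formula, u = 1 + sqrt(2) or u = 1 - sqrt(2).
s^2 = 1 + sqrt(2) gives s = +/-sqrt(1 + sqrt(2)) ~= +/-1.5538.
s^2 = 1 - sqrt(2) < 0 has no real solution.

s = -1.5538 or s = 1.5538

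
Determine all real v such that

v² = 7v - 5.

Rearrange to standard form: v² - 7v + 5 = 0.
Discriminant: (-7)² − 4·1·5 = 29.
Quadratic formula: v = (7 ± √29) / 2.
So v = √(29)/2 + 7/2 ≈ 6.1926 or v = 7/2 - √(29)/2 ≈ 0.8074.

v = 0.8074 or v = 6.1926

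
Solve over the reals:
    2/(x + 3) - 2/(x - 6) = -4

Multiply both sides by (x + 3)(x - 6):
2(x - 6) - 2(x + 3) = -4(x + 3)(x - 6).
Expand and collect terms: -4x^2 + 12x + 90 = 0.
By the quadratic formula, x = (-12 +/- sqrt(1584)) / -8, so x ~= -3.4749 or x ~= 6.4749.
Neither value makes a denominator zero (x != -3, x != 6), so both are valid.

x = -3.4749 or x = 6.4749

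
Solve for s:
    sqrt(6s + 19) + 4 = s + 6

Isolate the radical: sqrt(6s + 19) = s + 2.
Square both sides: 6s + 19 = (s + 2)^2.
Expand and rearrange: s^2 - 2s - 15 = 0.
Solving gives s = 5 or s = -3.
Check each candidate in the original equation:
  s = 5: sqrt(49) = 7, while s + 2 = 7 — valid.
  s = -3: sqrt(1) = 1, while s + 2 = -1 — extraneous.

s = 5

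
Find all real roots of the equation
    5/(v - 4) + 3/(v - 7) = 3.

v = 5.0933 or v = 8.5734

Multiply both sides by (v - 4)(v - 7):
5(v - 7) + 3(v - 4) = 3(v - 4)(v - 7).
Expand and collect terms: 3v^2 - 41v + 131 = 0.
By the quadratic formula, v = (41 +/- sqrt(109)) / 6, so v ~= 8.5734 or v ~= 5.0933.
Neither value makes a denominator zero (v != 4, v != 7), so both are valid.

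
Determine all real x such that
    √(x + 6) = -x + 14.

x = 10

Square both sides: x + 6 = (-x + 14)².
Expand and rearrange: x² - 29x + 190 = 0.
Solving gives x = 19 or x = 10.
Check each candidate in the original equation:
  x = 19: √(25) = 5, while -x + 14 = -5 — extraneous.
  x = 10: √(16) = 4, while -x + 14 = 4 — valid.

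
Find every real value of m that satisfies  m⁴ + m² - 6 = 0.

Let u = m². The equation becomes u² + u - 6 = 0.
Factor: (u - 2)(u + 3) = 0, so u = 2 or u = -3.
m² = 2 gives m = ±√(2) ≈ ±1.4142.
m² = -3 < 0 has no real solution.

m = -1.4142 or m = 1.4142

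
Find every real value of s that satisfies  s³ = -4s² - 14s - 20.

s = -2

Rearrange: s³ + 4s² + 14s + 20 = 0.
Possible rational roots are divisors of 20. Testing s = -2 gives 0, so (s + 2) is a factor.
Divide: s³ + 4s² + 14s + 20 = (s + 2)(s² + 2s + 10).
The quadratic s² + 2s + 10 has discriminant -36 < 0, so no further real roots.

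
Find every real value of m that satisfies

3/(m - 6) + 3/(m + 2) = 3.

m = -1.1231 or m = 7.1231

Multiply both sides by (m - 6)(m + 2):
3(m + 2) + 3(m - 6) = 3(m - 6)(m + 2).
Expand and collect terms: 3m² - 18m - 24 = 0.
By the quadratic formula, m = (18 ± √612) / 6, so m ≈ 7.1231 or m ≈ -1.1231.
Neither value makes a denominator zero (m ≠ 6, m ≠ -2), so both are valid.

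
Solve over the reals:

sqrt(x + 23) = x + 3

x = 2

Square both sides: x + 23 = (x + 3)^2.
Expand and rearrange: x^2 + 5x - 14 = 0.
Solving gives x = 2 or x = -7.
Check each candidate in the original equation:
  x = 2: sqrt(25) = 5, while x + 3 = 5 — valid.
  x = -7: sqrt(16) = 4, while x + 3 = -4 — extraneous.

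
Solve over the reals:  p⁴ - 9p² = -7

Let u = p². The equation becomes u² - 9u + 7 = 0.
By the quadratic formula, u = √(53)/2 + 9/2 or u = 9/2 - √(53)/2.
p² = √(53)/2 + 9/2 gives p = ±√(√(53)/2 + 9/2) ≈ ±2.8531.
p² = 9/2 - √(53)/2 gives p = ±√(9/2 - √(53)/2) ≈ ±0.9273.

p = -2.8531 or p = -0.9273 or p = 0.9273 or p = 2.8531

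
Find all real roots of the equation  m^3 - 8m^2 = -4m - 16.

Rearrange: m^3 - 8m^2 + 4m + 16 = 0.
Possible rational roots are divisors of 16. Testing m = 2 gives 0, so (m - 2) is a factor.
Divide: m^3 - 8m^2 + 4m + 16 = (m - 2)(m^2 - 6m - 8).
Apply the quadratic formula to m^2 - 6m - 8 = 0: m = (6 +/- sqrt(68))/2, i.e. m ~= 7.1231 or m ~= -1.1231.

m = -1.1231 or m = 2 or m = 7.1231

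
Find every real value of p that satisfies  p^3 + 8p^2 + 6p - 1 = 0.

Possible rational roots are divisors of -1. Testing p = -1 gives 0, so (p + 1) is a factor.
Divide: p^3 + 8p^2 + 6p - 1 = (p + 1)(p^2 + 7p - 1).
Apply the quadratic formula to p^2 + 7p - 1 = 0: p = (-7 +/- sqrt(53))/2, i.e. p ~= 0.1401 or p ~= -7.1401.

p = -7.1401 or p = -1 or p = 0.1401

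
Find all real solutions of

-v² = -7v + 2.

Rearrange to standard form: -v² + 7v - 2 = 0.
Discriminant: (7)² − 4·(-1)·(-2) = 41.
Quadratic formula: v = (-7 ± √41) / (-2).
So v = 7/2 - √(41)/2 ≈ 0.2984 or v = √(41)/2 + 7/2 ≈ 6.7016.

v = 0.2984 or v = 6.7016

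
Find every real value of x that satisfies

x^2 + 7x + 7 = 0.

Discriminant: (7)^2 - 4*1*7 = 21.
Quadratic formula: x = (-7 +/- sqrt(21)) / 2.
So x = -7/2 + sqrt(21)/2 ~= -1.2087 or x = -7/2 - sqrt(21)/2 ~= -5.7913.

x = -5.7913 or x = -1.2087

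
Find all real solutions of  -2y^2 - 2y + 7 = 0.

Discriminant: (-2)^2 - 4*(-2)*7 = 60.
Quadratic formula: y = (2 +/- sqrt(60)) / (-4).
So y = -sqrt(15)/2 - 1/2 ~= -2.4365 or y = -1/2 + sqrt(15)/2 ~= 1.4365.

y = -2.4365 or y = 1.4365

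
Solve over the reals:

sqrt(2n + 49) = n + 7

n = 0

Square both sides: 2n + 49 = (n + 7)^2.
Expand and rearrange: n^2 + 12n = 0.
Solving gives n = 0 or n = -12.
Check each candidate in the original equation:
  n = 0: sqrt(49) = 7, while n + 7 = 7 — valid.
  n = -12: sqrt(25) = 5, while n + 7 = -5 — extraneous.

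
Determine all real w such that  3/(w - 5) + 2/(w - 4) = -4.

Multiply both sides by (w - 5)(w - 4):
3(w - 4) + 2(w - 5) = -4(w - 5)(w - 4).
Expand and collect terms: -4w² + 31w - 58 = 0.
By the quadratic formula, w = (-31 ± √33) / -8, so w ≈ 3.1569 or w ≈ 4.5931.
Neither value makes a denominator zero (w ≠ 5, w ≠ 4), so both are valid.

w = 3.1569 or w = 4.5931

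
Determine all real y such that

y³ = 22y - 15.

Rearrange: y³ - 22y + 15 = 0.
Possible rational roots are divisors of 15. Testing y = -5 gives 0, so (y + 5) is a factor.
Divide: y³ - 22y + 15 = (y + 5)(y² - 5y + 3).
Apply the quadratic formula to y² - 5y + 3 = 0: y = (5 ± √13)/2, i.e. y ≈ 4.3028 or y ≈ 0.6972.

y = -5 or y = 0.6972 or y = 4.3028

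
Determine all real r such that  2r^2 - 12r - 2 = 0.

r = -0.1623 or r = 6.1623

Discriminant: (-12)^2 - 4*2*(-2) = 160.
Quadratic formula: r = (12 +/- sqrt(160)) / 4.
So r = 3 + sqrt(10) ~= 6.1623 or r = 3 - sqrt(10) ~= -0.1623.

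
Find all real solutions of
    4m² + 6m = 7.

m = -2.2707 or m = 0.7707

Rearrange to standard form: 4m² + 6m - 7 = 0.
Discriminant: (6)² − 4·4·(-7) = 148.
Quadratic formula: m = (-6 ± √148) / 8.
So m = -3/4 + √(37)/4 ≈ 0.7707 or m = -√(37)/4 - 3/4 ≈ -2.2707.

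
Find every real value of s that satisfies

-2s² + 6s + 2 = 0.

Discriminant: (6)² − 4·(-2)·2 = 52.
Quadratic formula: s = (-6 ± √52) / (-4).
So s = 3/2 - √(13)/2 ≈ -0.3028 or s = 3/2 + √(13)/2 ≈ 3.3028.

s = -0.3028 or s = 3.3028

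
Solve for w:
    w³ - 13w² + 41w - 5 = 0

w = 0.127 or w = 5 or w = 7.873

Possible rational roots are divisors of -5. Testing w = 5 gives 0, so (w - 5) is a factor.
Divide: w³ - 13w² + 41w - 5 = (w - 5)(w² - 8w + 1).
Apply the quadratic formula to w² - 8w + 1 = 0: w = (8 ± √60)/2, i.e. w ≈ 7.873 or w ≈ 0.127.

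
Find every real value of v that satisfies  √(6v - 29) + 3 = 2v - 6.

v = 5 or v = 5.5

Isolate the radical: √(6v - 29) = 2v - 9.
Square both sides: 6v - 29 = (2v - 9)².
Expand and rearrange: 4v² - 42v + 110 = 0.
Solving gives v = 5.5 or v = 5.
Check each candidate in the original equation:
  v = 5.5: √(4) = 2, while 2v - 9 = 2 — valid.
  v = 5: √(1) = 1, while 2v - 9 = 1 — valid.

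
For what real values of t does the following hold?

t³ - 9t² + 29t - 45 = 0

t = 5

Possible rational roots are divisors of -45. Testing t = 5 gives 0, so (t - 5) is a factor.
Divide: t³ - 9t² + 29t - 45 = (t - 5)(t² - 4t + 9).
The quadratic t² - 4t + 9 has discriminant -20 < 0, so no further real roots.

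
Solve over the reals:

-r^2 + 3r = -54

Bring every term to one side: -r^2 + 3r + 54 = 0.
Factor: -1(r - 9)(r + 6) = 0.
So r = 9 or r = -6.

r = -6 or r = 9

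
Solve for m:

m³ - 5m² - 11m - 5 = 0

m = -1 or m = -0.7417 or m = 6.7417

Possible rational roots are divisors of -5. Testing m = -1 gives 0, so (m + 1) is a factor.
Divide: m³ - 5m² - 11m - 5 = (m + 1)(m² - 6m - 5).
Apply the quadratic formula to m² - 6m - 5 = 0: m = (6 ± √56)/2, i.e. m ≈ 6.7417 or m ≈ -0.7417.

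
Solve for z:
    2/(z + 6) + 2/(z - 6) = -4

Multiply both sides by (z + 6)(z - 6):
2(z - 6) + 2(z + 6) = -4(z + 6)(z - 6).
Expand and collect terms: -4z^2 - 4z + 144 = 0.
By the quadratic formula, z = (4 +/- sqrt(2320)) / -8, so z ~= -6.5208 or z ~= 5.5208.
Neither value makes a denominator zero (z != -6, z != 6), so both are valid.

z = -6.5208 or z = 5.5208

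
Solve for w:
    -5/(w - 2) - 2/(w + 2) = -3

w = -1.5465 or w = 3.8798

Multiply both sides by (w - 2)(w + 2):
-5(w + 2) - 2(w - 2) = -3(w - 2)(w + 2).
Expand and collect terms: -3w^2 + 7w + 18 = 0.
By the quadratic formula, w = (-7 +/- sqrt(265)) / -6, so w ~= -1.5465 or w ~= 3.8798.
Neither value makes a denominator zero (w != 2, w != -2), so both are valid.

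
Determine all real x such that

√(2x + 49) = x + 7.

x = 0

Square both sides: 2x + 49 = (x + 7)².
Expand and rearrange: x² + 12x = 0.
Solving gives x = 0 or x = -12.
Check each candidate in the original equation:
  x = 0: √(49) = 7, while x + 7 = 7 — valid.
  x = -12: √(25) = 5, while x + 7 = -5 — extraneous.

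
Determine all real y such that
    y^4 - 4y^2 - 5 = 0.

Let u = y^2. The equation becomes u^2 - 4u - 5 = 0.
Factor: (u - 5)(u + 1) = 0, so u = 5 or u = -1.
y^2 = 5 gives y = +/-sqrt(5) ~= +/-2.2361.
y^2 = -1 < 0 has no real solution.

y = -2.2361 or y = 2.2361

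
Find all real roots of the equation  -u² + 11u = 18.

u = 2 or u = 9

Bring every term to one side: -u² + 11u - 18 = 0.
Factor: -1(u - 9)(u - 2) = 0.
So u = 9 or u = 2.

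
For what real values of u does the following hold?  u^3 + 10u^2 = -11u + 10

Rearrange: u^3 + 10u^2 + 11u - 10 = 0.
Possible rational roots are divisors of -10. Testing u = -2 gives 0, so (u + 2) is a factor.
Divide: u^3 + 10u^2 + 11u - 10 = (u + 2)(u^2 + 8u - 5).
Apply the quadratic formula to u^2 + 8u - 5 = 0: u = (-8 +/- sqrt(84))/2, i.e. u ~= 0.5826 or u ~= -8.5826.

u = -8.5826 or u = -2 or u = 0.5826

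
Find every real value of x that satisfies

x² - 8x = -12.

Bring every term to one side: x² - 8x + 12 = 0.
Factor: (x - 6)(x - 2) = 0.
So x = 6 or x = 2.

x = 2 or x = 6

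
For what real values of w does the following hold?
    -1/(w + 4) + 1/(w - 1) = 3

w = -4.3137 or w = 1.3137

Multiply both sides by (w + 4)(w - 1):
-(w - 1) + (w + 4) = 3(w + 4)(w - 1).
Expand and collect terms: 3w² + 9w - 17 = 0.
By the quadratic formula, w = (-9 ± √285) / 6, so w ≈ 1.3137 or w ≈ -4.3137.
Neither value makes a denominator zero (w ≠ -4, w ≠ 1), so both are valid.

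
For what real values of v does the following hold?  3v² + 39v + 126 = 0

v = -7 or v = -6

Factor: 3(v + 7)(v + 6) = 0.
So v = -7 or v = -6.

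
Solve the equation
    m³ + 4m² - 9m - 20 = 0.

Possible rational roots are divisors of -20. Testing m = -5 gives 0, so (m + 5) is a factor.
Divide: m³ + 4m² - 9m - 20 = (m + 5)(m² - m - 4).
Apply the quadratic formula to m² - m - 4 = 0: m = (1 ± √17)/2, i.e. m ≈ 2.5616 or m ≈ -1.5616.

m = -5 or m = -1.5616 or m = 2.5616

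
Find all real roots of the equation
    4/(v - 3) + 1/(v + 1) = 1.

v = -0.5311 or v = 7.5311

Multiply both sides by (v - 3)(v + 1):
4(v + 1) + (v - 3) = (v - 3)(v + 1).
Expand and collect terms: v^2 - 7v - 4 = 0.
By the quadratic formula, v = (7 +/- sqrt(65)) / 2, so v ~= 7.5311 or v ~= -0.5311.
Neither value makes a denominator zero (v != 3, v != -1), so both are valid.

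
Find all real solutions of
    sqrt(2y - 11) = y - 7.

y = 10

Square both sides: 2y - 11 = (y - 7)^2.
Expand and rearrange: y^2 - 16y + 60 = 0.
Solving gives y = 10 or y = 6.
Check each candidate in the original equation:
  y = 10: sqrt(9) = 3, while y - 7 = 3 — valid.
  y = 6: sqrt(1) = 1, while y - 7 = -1 — extraneous.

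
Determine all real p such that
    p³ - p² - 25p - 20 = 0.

p = -4 or p = -0.8541 or p = 5.8541

Possible rational roots are divisors of -20. Testing p = -4 gives 0, so (p + 4) is a factor.
Divide: p³ - p² - 25p - 20 = (p + 4)(p² - 5p - 5).
Apply the quadratic formula to p² - 5p - 5 = 0: p = (5 ± √45)/2, i.e. p ≈ 5.8541 or p ≈ -0.8541.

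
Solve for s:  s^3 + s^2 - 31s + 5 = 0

Possible rational roots are divisors of 5. Testing s = 5 gives 0, so (s - 5) is a factor.
Divide: s^3 + s^2 - 31s + 5 = (s - 5)(s^2 + 6s - 1).
Apply the quadratic formula to s^2 + 6s - 1 = 0: s = (-6 +/- sqrt(40))/2, i.e. s ~= 0.1623 or s ~= -6.1623.

s = -6.1623 or s = 0.1623 or s = 5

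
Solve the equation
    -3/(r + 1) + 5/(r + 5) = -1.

r = -8.5826 or r = 0.5826

Multiply both sides by (r + 1)(r + 5):
-3(r + 5) + 5(r + 1) = -(r + 1)(r + 5).
Expand and collect terms: -r² - 8r + 5 = 0.
By the quadratic formula, r = (8 ± √84) / -2, so r ≈ -8.5826 or r ≈ 0.5826.
Neither value makes a denominator zero (r ≠ -1, r ≠ -5), so both are valid.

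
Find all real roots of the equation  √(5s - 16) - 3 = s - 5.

s = 4 or s = 5

Isolate the radical: √(5s - 16) = s - 2.
Square both sides: 5s - 16 = (s - 2)².
Expand and rearrange: s² - 9s + 20 = 0.
Solving gives s = 5 or s = 4.
Check each candidate in the original equation:
  s = 5: √(9) = 3, while s - 2 = 3 — valid.
  s = 4: √(4) = 2, while s - 2 = 2 — valid.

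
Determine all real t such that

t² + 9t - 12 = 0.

t = -10.1789 or t = 1.1789

Discriminant: (9)² − 4·1·(-12) = 129.
Quadratic formula: t = (-9 ± √129) / 2.
So t = -9/2 + √(129)/2 ≈ 1.1789 or t = -√(129)/2 - 9/2 ≈ -10.1789.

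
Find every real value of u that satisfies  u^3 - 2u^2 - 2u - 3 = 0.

Possible rational roots are divisors of -3. Testing u = 3 gives 0, so (u - 3) is a factor.
Divide: u^3 - 2u^2 - 2u - 3 = (u - 3)(u^2 + u + 1).
The quadratic u^2 + u + 1 has discriminant -3 < 0, so no further real roots.

u = 3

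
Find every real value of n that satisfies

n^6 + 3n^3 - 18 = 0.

n = -1.8171 or n = 1.4422

Let u = n^3. The equation becomes u^2 + 3u - 18 = 0.
Factor: (u + 6)(u - 3) = 0, so u = -6 or u = 3.
n^3 = -6 gives n = -(6)^(1/3) ~= -1.8171.
n^3 = 3 gives n = (3)^(1/3) ~= 1.4422.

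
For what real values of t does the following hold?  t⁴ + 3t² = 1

t = -0.5503 or t = 0.5503

Let u = t². The equation becomes u² + 3u - 1 = 0.
By the quadratic formula, u = -3/2 + √(13)/2 or u = -√(13)/2 - 3/2.
t² = -3/2 + √(13)/2 gives t = ±√(-3/2 + √(13)/2) ≈ ±0.5503.
t² = -√(13)/2 - 3/2 < 0 has no real solution.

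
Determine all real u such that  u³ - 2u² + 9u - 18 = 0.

Possible rational roots are divisors of -18. Testing u = 2 gives 0, so (u - 2) is a factor.
Divide: u³ - 2u² + 9u - 18 = (u - 2)(u² + 9).
The quadratic u² + 9 has discriminant -36 < 0, so no further real roots.

u = 2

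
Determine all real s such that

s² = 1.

Bring every term to one side: s² - 1 = 0.
Factor: (s - 1)(s + 1) = 0.
So s = 1 or s = -1.

s = -1 or s = 1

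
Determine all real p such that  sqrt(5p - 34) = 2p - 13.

p = 7 or p = 7.25

Square both sides: 5p - 34 = (2p - 13)^2.
Expand and rearrange: 4p^2 - 57p + 203 = 0.
Solving gives p = 7.25 or p = 7.
Check each candidate in the original equation:
  p = 7.25: sqrt(2.25) = 1.5, while 2p - 13 = 1.5 — valid.
  p = 7: sqrt(1) = 1, while 2p - 13 = 1 — valid.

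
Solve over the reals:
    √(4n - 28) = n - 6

Square both sides: 4n - 28 = (n - 6)².
Expand and rearrange: n² - 16n + 64 = 0.
This gives the repeated root n = 8.
Check in the original equation:
  n = 8: √(4) = 2, while n - 6 = 2 — valid.

n = 8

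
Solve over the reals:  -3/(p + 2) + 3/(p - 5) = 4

Multiply both sides by (p + 2)(p - 5):
-3(p - 5) + 3(p + 2) = 4(p + 2)(p - 5).
Expand and collect terms: 4p^2 - 12p - 61 = 0.
By the quadratic formula, p = (12 +/- sqrt(1120)) / 8, so p ~= 5.6833 or p ~= -2.6833.
Neither value makes a denominator zero (p != -2, p != 5), so both are valid.

p = -2.6833 or p = 5.6833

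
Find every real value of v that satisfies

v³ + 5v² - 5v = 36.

Rearrange: v³ + 5v² - 5v - 36 = 0.
Possible rational roots are divisors of -36. Testing v = -4 gives 0, so (v + 4) is a factor.
Divide: v³ + 5v² - 5v - 36 = (v + 4)(v² + v - 9).
Apply the quadratic formula to v² + v - 9 = 0: v = (-1 ± √37)/2, i.e. v ≈ 2.5414 or v ≈ -3.5414.

v = -4 or v = -3.5414 or v = 2.5414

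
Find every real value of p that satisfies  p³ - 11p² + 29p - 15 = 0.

Possible rational roots are divisors of -15. Testing p = 3 gives 0, so (p - 3) is a factor.
Divide: p³ - 11p² + 29p - 15 = (p - 3)(p² - 8p + 5).
Apply the quadratic formula to p² - 8p + 5 = 0: p = (8 ± √44)/2, i.e. p ≈ 7.3166 or p ≈ 0.6834.

p = 0.6834 or p = 3 or p = 7.3166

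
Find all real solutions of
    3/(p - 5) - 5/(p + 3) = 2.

p = -5.1789 or p = 6.1789

Multiply both sides by (p - 5)(p + 3):
3(p + 3) - 5(p - 5) = 2(p - 5)(p + 3).
Expand and collect terms: 2p² - 2p - 64 = 0.
By the quadratic formula, p = (2 ± √516) / 4, so p ≈ 6.1789 or p ≈ -5.1789.
Neither value makes a denominator zero (p ≠ 5, p ≠ -3), so both are valid.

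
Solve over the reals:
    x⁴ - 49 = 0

Let u = x². The equation becomes u² - 49 = 0.
Factor: (u - 7)(u + 7) = 0, so u = 7 or u = -7.
x² = 7 gives x = ±√(7) ≈ ±2.6458.
x² = -7 < 0 has no real solution.

x = -2.6458 or x = 2.6458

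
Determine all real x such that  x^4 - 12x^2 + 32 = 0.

Let u = x^2. The equation becomes u^2 - 12u + 32 = 0.
Factor: (u - 8)(u - 4) = 0, so u = 8 or u = 4.
x^2 = 8 gives x = +/-2*sqrt(2) ~= +/-2.8284.
x^2 = 4 gives x = +/-2.

x = -2.8284 or x = -2 or x = 2 or x = 2.8284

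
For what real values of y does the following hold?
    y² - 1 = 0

y = -1 or y = 1

Factor: (y + 1)(y - 1) = 0.
So y = -1 or y = 1.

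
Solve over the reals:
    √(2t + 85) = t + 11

Square both sides: 2t + 85 = (t + 11)².
Expand and rearrange: t² + 20t + 36 = 0.
Solving gives t = -2 or t = -18.
Check each candidate in the original equation:
  t = -2: √(81) = 9, while t + 11 = 9 — valid.
  t = -18: √(49) = 7, while t + 11 = -7 — extraneous.

t = -2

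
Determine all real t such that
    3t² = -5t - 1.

t = -1.4343 or t = -0.2324

Rearrange to standard form: 3t² + 5t + 1 = 0.
Discriminant: (5)² − 4·3·1 = 13.
Quadratic formula: t = (-5 ± √13) / 6.
So t = -5/6 + √(13)/6 ≈ -0.2324 or t = -5/6 - √(13)/6 ≈ -1.4343.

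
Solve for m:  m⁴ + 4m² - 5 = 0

Let u = m². The equation becomes u² + 4u - 5 = 0.
Factor: (u - 1)(u + 5) = 0, so u = 1 or u = -5.
m² = 1 gives m = ±1.
m² = -5 < 0 has no real solution.

m = -1 or m = 1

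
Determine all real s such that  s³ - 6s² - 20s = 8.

Rearrange: s³ - 6s² - 20s - 8 = 0.
Possible rational roots are divisors of -8. Testing s = -2 gives 0, so (s + 2) is a factor.
Divide: s³ - 6s² - 20s - 8 = (s + 2)(s² - 8s - 4).
Apply the quadratic formula to s² - 8s - 4 = 0: s = (8 ± √80)/2, i.e. s ≈ 8.4721 or s ≈ -0.4721.

s = -2 or s = -0.4721 or s = 8.4721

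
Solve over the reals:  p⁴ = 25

Let u = p². The equation becomes u² - 25 = 0.
Factor: (u - 5)(u + 5) = 0, so u = 5 or u = -5.
p² = 5 gives p = ±√(5) ≈ ±2.2361.
p² = -5 < 0 has no real solution.

p = -2.2361 or p = 2.2361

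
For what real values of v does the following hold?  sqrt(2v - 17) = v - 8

Square both sides: 2v - 17 = (v - 8)^2.
Expand and rearrange: v^2 - 18v + 81 = 0.
This gives the repeated root v = 9.
Check in the original equation:
  v = 9: sqrt(1) = 1, while v - 8 = 1 — valid.

v = 9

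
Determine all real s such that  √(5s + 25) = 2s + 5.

Square both sides: 5s + 25 = (2s + 5)².
Expand and rearrange: 4s² + 15s = 0.
Solving gives s = 0 or s = -3.75.
Check each candidate in the original equation:
  s = 0: √(25) = 5, while 2s + 5 = 5 — valid.
  s = -3.75: √(6.25) = 2.5, while 2s + 5 = -2.5 — extraneous.

s = 0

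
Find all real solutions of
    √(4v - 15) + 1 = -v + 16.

Isolate the radical: √(4v - 15) = -v + 15.
Square both sides: 4v - 15 = (-v + 15)².
Expand and rearrange: v² - 34v + 240 = 0.
Solving gives v = 24 or v = 10.
Check each candidate in the original equation:
  v = 24: √(81) = 9, while -v + 15 = -9 — extraneous.
  v = 10: √(25) = 5, while -v + 15 = 5 — valid.

v = 10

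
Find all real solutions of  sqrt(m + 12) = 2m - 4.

m = 4

Square both sides: m + 12 = (2m - 4)^2.
Expand and rearrange: 4m^2 - 17m + 4 = 0.
Solving gives m = 4 or m = 0.25.
Check each candidate in the original equation:
  m = 4: sqrt(16) = 4, while 2m - 4 = 4 — valid.
  m = 0.25: sqrt(12.25) = 3.5, while 2m - 4 = -3.5 — extraneous.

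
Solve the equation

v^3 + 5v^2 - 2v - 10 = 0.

v = -5 or v = -1.4142 or v = 1.4142

Possible rational roots are divisors of -10. Testing v = -5 gives 0, so (v + 5) is a factor.
Divide: v^3 + 5v^2 - 2v - 10 = (v + 5)(v^2 - 2).
Apply the quadratic formula to v^2 - 2 = 0: v = (0 +/- sqrt(8))/2, i.e. v ~= 1.4142 or v ~= -1.4142.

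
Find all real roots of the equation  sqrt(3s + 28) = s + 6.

s = -1

Square both sides: 3s + 28 = (s + 6)^2.
Expand and rearrange: s^2 + 9s + 8 = 0.
Solving gives s = -1 or s = -8.
Check each candidate in the original equation:
  s = -1: sqrt(25) = 5, while s + 6 = 5 — valid.
  s = -8: sqrt(4) = 2, while s + 6 = -2 — extraneous.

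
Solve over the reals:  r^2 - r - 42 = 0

Factor: (r - 7)(r + 6) = 0.
So r = 7 or r = -6.

r = -6 or r = 7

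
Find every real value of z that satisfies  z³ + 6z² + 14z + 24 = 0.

z = -4

Possible rational roots are divisors of 24. Testing z = -4 gives 0, so (z + 4) is a factor.
Divide: z³ + 6z² + 14z + 24 = (z + 4)(z² + 2z + 6).
The quadratic z² + 2z + 6 has discriminant -20 < 0, so no further real roots.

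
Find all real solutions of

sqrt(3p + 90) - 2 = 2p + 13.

Isolate the radical: sqrt(3p + 90) = 2p + 15.
Square both sides: 3p + 90 = (2p + 15)^2.
Expand and rearrange: 4p^2 + 57p + 135 = 0.
Solving gives p = -3 or p = -11.25.
Check each candidate in the original equation:
  p = -3: sqrt(81) = 9, while 2p + 15 = 9 — valid.
  p = -11.25: sqrt(56.25) = 7.5, while 2p + 15 = -7.5 — extraneous.

p = -3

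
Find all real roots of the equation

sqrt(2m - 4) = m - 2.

m = 2 or m = 4

Square both sides: 2m - 4 = (m - 2)^2.
Expand and rearrange: m^2 - 6m + 8 = 0.
Solving gives m = 4 or m = 2.
Check each candidate in the original equation:
  m = 4: sqrt(4) = 2, while m - 2 = 2 — valid.
  m = 2: sqrt(0) = 0, while m - 2 = 0 — valid.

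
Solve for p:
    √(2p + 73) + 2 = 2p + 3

p = 4

Isolate the radical: √(2p + 73) = 2p + 1.
Square both sides: 2p + 73 = (2p + 1)².
Expand and rearrange: 4p² + 2p - 72 = 0.
Solving gives p = 4 or p = -4.5.
Check each candidate in the original equation:
  p = 4: √(81) = 9, while 2p + 1 = 9 — valid.
  p = -4.5: √(64) = 8, while 2p + 1 = -8 — extraneous.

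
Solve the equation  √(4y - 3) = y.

y = 1 or y = 3

Square both sides: 4y - 3 = (y)².
Expand and rearrange: y² - 4y + 3 = 0.
Solving gives y = 3 or y = 1.
Check each candidate in the original equation:
  y = 3: √(9) = 3, while y = 3 — valid.
  y = 1: √(1) = 1, while y = 1 — valid.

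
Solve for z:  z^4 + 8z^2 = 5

z = -0.7633 or z = 0.7633

Let u = z^2. The equation becomes u^2 + 8u - 5 = 0.
By the quadratic formula, u = -4 + sqrt(21) or u = -sqrt(21) - 4.
z^2 = -4 + sqrt(21) gives z = +/-sqrt(-4 + sqrt(21)) ~= +/-0.7633.
z^2 = -sqrt(21) - 4 < 0 has no real solution.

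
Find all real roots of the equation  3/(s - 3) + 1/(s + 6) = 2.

Multiply both sides by (s - 3)(s + 6):
3(s + 6) + (s - 3) = 2(s - 3)(s + 6).
Expand and collect terms: 2s² + 2s - 51 = 0.
By the quadratic formula, s = (-2 ± √412) / 4, so s ≈ 4.5744 or s ≈ -5.5744.
Neither value makes a denominator zero (s ≠ 3, s ≠ -6), so both are valid.

s = -5.5744 or s = 4.5744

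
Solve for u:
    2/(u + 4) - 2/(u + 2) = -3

u = -4.5275 or u = -1.4725

Multiply both sides by (u + 4)(u + 2):
2(u + 2) - 2(u + 4) = -3(u + 4)(u + 2).
Expand and collect terms: -3u² - 18u - 20 = 0.
By the quadratic formula, u = (18 ± √84) / -6, so u ≈ -4.5275 or u ≈ -1.4725.
Neither value makes a denominator zero (u ≠ -4, u ≠ -2), so both are valid.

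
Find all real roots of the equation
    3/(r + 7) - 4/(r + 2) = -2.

Multiply both sides by (r + 7)(r + 2):
3(r + 2) - 4(r + 7) = -2(r + 7)(r + 2).
Expand and collect terms: -2r² - 17r - 6 = 0.
By the quadratic formula, r = (17 ± √241) / -4, so r ≈ -8.131 or r ≈ -0.369.
Neither value makes a denominator zero (r ≠ -7, r ≠ -2), so both are valid.

r = -8.131 or r = -0.369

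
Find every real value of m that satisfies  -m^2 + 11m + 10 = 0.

m = -0.8443 or m = 11.8443

Discriminant: (11)^2 - 4*(-1)*10 = 161.
Quadratic formula: m = (-11 +/- sqrt(161)) / (-2).
So m = 11/2 - sqrt(161)/2 ~= -0.8443 or m = 11/2 + sqrt(161)/2 ~= 11.8443.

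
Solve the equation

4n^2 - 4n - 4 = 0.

n = -0.618 or n = 1.618

Discriminant: (-4)^2 - 4*4*(-4) = 80.
Quadratic formula: n = (4 +/- sqrt(80)) / 8.
So n = 1/2 + sqrt(5)/2 ~= 1.618 or n = 1/2 - sqrt(5)/2 ~= -0.618.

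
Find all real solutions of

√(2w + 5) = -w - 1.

Square both sides: 2w + 5 = (-w - 1)².
Expand and rearrange: w² - 4 = 0.
Solving gives w = 2 or w = -2.
Check each candidate in the original equation:
  w = 2: √(9) = 3, while -w - 1 = -3 — extraneous.
  w = -2: √(1) = 1, while -w - 1 = 1 — valid.

w = -2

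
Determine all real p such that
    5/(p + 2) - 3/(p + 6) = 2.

Multiply both sides by (p + 2)(p + 6):
5(p + 6) - 3(p + 2) = 2(p + 2)(p + 6).
Expand and collect terms: 2p² + 14p = 0.
Factor or apply the quadratic formula: p = 0 or p = -7.
Neither value makes a denominator zero (p ≠ -2, p ≠ -6), so both are valid.

p = -7 or p = 0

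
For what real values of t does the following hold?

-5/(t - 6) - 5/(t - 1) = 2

Multiply both sides by (t - 6)(t - 1):
-5(t - 1) - 5(t - 6) = 2(t - 6)(t - 1).
Expand and collect terms: 2t^2 - 4t - 23 = 0.
By the quadratic formula, t = (4 +/- sqrt(200)) / 4, so t ~= 4.5355 or t ~= -2.5355.
Neither value makes a denominator zero (t != 6, t != 1), so both are valid.

t = -2.5355 or t = 4.5355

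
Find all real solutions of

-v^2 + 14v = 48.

v = 6 or v = 8

Bring every term to one side: -v^2 + 14v - 48 = 0.
Factor: -1(v - 6)(v - 8) = 0.
So v = 6 or v = 8.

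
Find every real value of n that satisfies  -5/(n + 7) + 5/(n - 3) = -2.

n = -2

Multiply both sides by (n + 7)(n - 3):
-5(n - 3) + 5(n + 7) = -2(n + 7)(n - 3).
Expand and collect terms: -2n² - 8n - 8 = 0.
This has the repeated root n = -2.
Neither value makes a denominator zero (n ≠ -7, n ≠ 3), so both are valid.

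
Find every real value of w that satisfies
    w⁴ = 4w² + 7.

w = -2.3058 or w = 2.3058

Let u = w². The equation becomes u² - 4u - 7 = 0.
By the quadratic formula, u = 2 + √(11) or u = 2 - √(11).
w² = 2 + √(11) gives w = ±√(2 + √(11)) ≈ ±2.3058.
w² = 2 - √(11) < 0 has no real solution.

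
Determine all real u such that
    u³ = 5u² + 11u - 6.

u = -2 or u = 0.4586 or u = 6.5414

Rearrange: u³ - 5u² - 11u + 6 = 0.
Possible rational roots are divisors of 6. Testing u = -2 gives 0, so (u + 2) is a factor.
Divide: u³ - 5u² - 11u + 6 = (u + 2)(u² - 7u + 3).
Apply the quadratic formula to u² - 7u + 3 = 0: u = (7 ± √37)/2, i.e. u ≈ 6.5414 or u ≈ 0.4586.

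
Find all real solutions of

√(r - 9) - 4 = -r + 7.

r = 10

Isolate the radical: √(r - 9) = -r + 11.
Square both sides: r - 9 = (-r + 11)².
Expand and rearrange: r² - 23r + 130 = 0.
Solving gives r = 13 or r = 10.
Check each candidate in the original equation:
  r = 13: √(4) = 2, while -r + 11 = -2 — extraneous.
  r = 10: √(1) = 1, while -r + 11 = 1 — valid.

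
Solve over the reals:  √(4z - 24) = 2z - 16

z = 10

Square both sides: 4z - 24 = (2z - 16)².
Expand and rearrange: 4z² - 68z + 280 = 0.
Solving gives z = 10 or z = 7.
Check each candidate in the original equation:
  z = 10: √(16) = 4, while 2z - 16 = 4 — valid.
  z = 7: √(4) = 2, while 2z - 16 = -2 — extraneous.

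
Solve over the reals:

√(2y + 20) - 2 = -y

y = -2

Isolate the radical: √(2y + 20) = -y + 2.
Square both sides: 2y + 20 = (-y + 2)².
Expand and rearrange: y² - 6y - 16 = 0.
Solving gives y = 8 or y = -2.
Check each candidate in the original equation:
  y = 8: √(36) = 6, while -y + 2 = -6 — extraneous.
  y = -2: √(16) = 4, while -y + 2 = 4 — valid.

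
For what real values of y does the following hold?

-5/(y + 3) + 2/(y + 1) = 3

y = -4.393 or y = -0.607

Multiply both sides by (y + 3)(y + 1):
-5(y + 1) + 2(y + 3) = 3(y + 3)(y + 1).
Expand and collect terms: 3y² + 15y + 8 = 0.
By the quadratic formula, y = (-15 ± √129) / 6, so y ≈ -0.607 or y ≈ -4.393.
Neither value makes a denominator zero (y ≠ -3, y ≠ -1), so both are valid.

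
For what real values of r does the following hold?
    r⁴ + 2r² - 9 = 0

r = -1.4705 or r = 1.4705

Let u = r². The equation becomes u² + 2u - 9 = 0.
By the quadratic formula, u = -1 + √(10) or u = -√(10) - 1.
r² = -1 + √(10) gives r = ±√(-1 + √(10)) ≈ ±1.4705.
r² = -√(10) - 1 < 0 has no real solution.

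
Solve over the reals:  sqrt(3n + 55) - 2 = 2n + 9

n = -2

Isolate the radical: sqrt(3n + 55) = 2n + 11.
Square both sides: 3n + 55 = (2n + 11)^2.
Expand and rearrange: 4n^2 + 41n + 66 = 0.
Solving gives n = -2 or n = -8.25.
Check each candidate in the original equation:
  n = -2: sqrt(49) = 7, while 2n + 11 = 7 — valid.
  n = -8.25: sqrt(30.25) = 5.5, while 2n + 11 = -5.5 — extraneous.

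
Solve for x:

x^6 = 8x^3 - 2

Let u = x^3. The equation becomes u^2 - 8u + 2 = 0.
By the quadratic formula, u = sqrt(14) + 4 or u = 4 - sqrt(14).
x^3 = sqrt(14) + 4 gives x = (sqrt(14) + 4)^(1/3) ~= 1.9782.
x^3 = 4 - sqrt(14) gives x = (4 - sqrt(14))^(1/3) ~= 0.6369.

x = 0.6369 or x = 1.9782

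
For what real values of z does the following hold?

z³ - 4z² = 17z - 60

Rearrange: z³ - 4z² - 17z + 60 = 0.
Possible rational roots are divisors of 60. Testing z = 5 gives 0, so (z - 5) is a factor.
Divide: z³ - 4z² - 17z + 60 = (z - 5)(z² + z - 12).
Factor the quadratic: z = 3 or z = -4.

z = -4 or z = 3 or z = 5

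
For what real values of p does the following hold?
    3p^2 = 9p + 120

Bring every term to one side: 3p^2 - 9p - 120 = 0.
Factor: 3(p + 5)(p - 8) = 0.
So p = -5 or p = 8.

p = -5 or p = 8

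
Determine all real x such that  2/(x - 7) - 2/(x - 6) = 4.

Multiply both sides by (x - 7)(x - 6):
2(x - 6) - 2(x - 7) = 4(x - 7)(x - 6).
Expand and collect terms: 4x² - 52x + 166 = 0.
By the quadratic formula, x = (52 ± √48) / 8, so x ≈ 7.366 or x ≈ 5.634.
Neither value makes a denominator zero (x ≠ 7, x ≠ 6), so both are valid.

x = 5.634 or x = 7.366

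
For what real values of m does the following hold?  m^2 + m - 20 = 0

Factor: (m + 5)(m - 4) = 0.
So m = -5 or m = 4.

m = -5 or m = 4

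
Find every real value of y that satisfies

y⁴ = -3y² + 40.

Let u = y². The equation becomes u² + 3u - 40 = 0.
Factor: (u - 5)(u + 8) = 0, so u = 5 or u = -8.
y² = 5 gives y = ±√(5) ≈ ±2.2361.
y² = -8 < 0 has no real solution.

y = -2.2361 or y = 2.2361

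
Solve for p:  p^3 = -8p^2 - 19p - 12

p = -4 or p = -3 or p = -1

Rearrange: p^3 + 8p^2 + 19p + 12 = 0.
Possible rational roots are divisors of 12. Testing p = -1 gives 0, so (p + 1) is a factor.
Divide: p^3 + 8p^2 + 19p + 12 = (p + 1)(p^2 + 7p + 12).
Factor the quadratic: p = -3 or p = -4.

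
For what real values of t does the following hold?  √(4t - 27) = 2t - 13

t = 7

Square both sides: 4t - 27 = (2t - 13)².
Expand and rearrange: 4t² - 56t + 196 = 0.
This gives the repeated root t = 7.
Check in the original equation:
  t = 7: √(1) = 1, while 2t - 13 = 1 — valid.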